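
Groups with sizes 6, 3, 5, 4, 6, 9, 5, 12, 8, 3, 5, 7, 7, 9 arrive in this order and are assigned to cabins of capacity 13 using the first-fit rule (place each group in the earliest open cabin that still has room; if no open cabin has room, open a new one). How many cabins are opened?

8

  6 → cabin 1 (new)  [load 6/13]
  3 → cabin 1  [load 9/13]
  5 → cabin 2 (new)  [load 5/13]
  4 → cabin 1  [load 13/13]
  6 → cabin 2  [load 11/13]
  9 → cabin 3 (new)  [load 9/13]
  5 → cabin 4 (new)  [load 5/13]
  12 → cabin 5 (new)  [load 12/13]
  8 → cabin 4  [load 13/13]
  3 → cabin 3  [load 12/13]
  5 → cabin 6 (new)  [load 5/13]
  7 → cabin 6  [load 12/13]
  7 → cabin 7 (new)  [load 7/13]
  9 → cabin 8 (new)  [load 9/13]
8 cabins opened.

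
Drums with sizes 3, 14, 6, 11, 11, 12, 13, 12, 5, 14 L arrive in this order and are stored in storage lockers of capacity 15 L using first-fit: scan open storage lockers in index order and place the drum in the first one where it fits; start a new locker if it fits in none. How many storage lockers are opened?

  3 → locker 1 (new)  [load 3/15]
  14 → locker 2 (new)  [load 14/15]
  6 → locker 1  [load 9/15]
  11 → locker 3 (new)  [load 11/15]
  11 → locker 4 (new)  [load 11/15]
  12 → locker 5 (new)  [load 12/15]
  13 → locker 6 (new)  [load 13/15]
  12 → locker 7 (new)  [load 12/15]
  5 → locker 1  [load 14/15]
  14 → locker 8 (new)  [load 14/15]
8 storage lockers opened.

8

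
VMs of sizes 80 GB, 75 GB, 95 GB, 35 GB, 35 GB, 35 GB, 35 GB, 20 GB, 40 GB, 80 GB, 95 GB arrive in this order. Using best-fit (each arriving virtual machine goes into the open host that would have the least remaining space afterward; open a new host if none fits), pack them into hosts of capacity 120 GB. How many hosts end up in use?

  80 → host 1 (new)  [load 80/120]
  75 → host 2 (new)  [load 75/120]
  95 → host 3 (new)  [load 95/120]
  35 → host 1  [load 115/120]
  35 → host 2  [load 110/120]
  35 → host 4 (new)  [load 35/120]
  35 → host 4  [load 70/120]
  20 → host 3  [load 115/120]
  40 → host 4  [load 110/120]
  80 → host 5 (new)  [load 80/120]
  95 → host 6 (new)  [load 95/120]
6 hosts opened.

6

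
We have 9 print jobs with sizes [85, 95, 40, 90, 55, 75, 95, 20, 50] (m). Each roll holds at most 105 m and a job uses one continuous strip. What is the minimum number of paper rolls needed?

Total = 95 + 95 + 90 + 85 + 75 + 55 + 50 + 40 + 20 = 605 m.
Lower bound: ⌈605/105⌉ = 6 paper rolls.
A packing using 7 paper rolls:
  roll 1: 95 = 95
  roll 2: 95 = 95
  roll 3: 90 = 90
  roll 4: 85 + 20 = 105
  roll 5: 75 = 75
  roll 6: 55 + 50 = 105
  roll 7: 40 = 40
No arrangement into 6 paper rolls stays within capacity, so 7 is optimal.

7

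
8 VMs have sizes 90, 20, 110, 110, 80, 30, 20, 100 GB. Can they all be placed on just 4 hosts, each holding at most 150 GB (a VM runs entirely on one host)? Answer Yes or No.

No

Total = 560 GB; ⌈560/150⌉ = 4.
5 VMs each exceed half the capacity and cannot share a host, forcing at least 5 hosts.
At least 5 hosts are required, but only 4 are allowed.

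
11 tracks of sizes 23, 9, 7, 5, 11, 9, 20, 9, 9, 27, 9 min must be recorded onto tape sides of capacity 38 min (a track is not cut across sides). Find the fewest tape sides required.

Total = 27 + 23 + 20 + 11 + 9 + 9 + 9 + 9 + 9 + 7 + 5 = 138 min.
Lower bound: ⌈138/38⌉ = 4 tape sides.
A packing using 4 tape sides:
  side 1: 27 + 11 = 38
  side 2: 23 + 9 + 5 = 37
  side 3: 20 + 9 + 9 = 38
  side 4: 9 + 9 + 7 = 25
This matches the lower bound, so 4 is optimal.

4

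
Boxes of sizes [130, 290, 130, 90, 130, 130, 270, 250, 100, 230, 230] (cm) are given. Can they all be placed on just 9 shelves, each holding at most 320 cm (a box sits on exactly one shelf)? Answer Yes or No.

Yes

A valid assignment using 8 shelves:
  shelf 1: 290 = 290
  shelf 2: 270 = 270
  shelf 3: 250 = 250
  shelf 4: 230 + 90 = 320
  shelf 5: 230 = 230
  shelf 6: 130 + 130 = 260
  shelf 7: 130 + 130 = 260
  shelf 8: 100 = 100
That uses only 8 ≤ 9, so 9 shelves are enough.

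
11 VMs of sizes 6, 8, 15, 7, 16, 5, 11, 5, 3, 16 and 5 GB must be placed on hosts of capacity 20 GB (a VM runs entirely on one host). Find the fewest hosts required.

6

Total = 16 + 16 + 15 + 11 + 8 + 7 + 6 + 5 + 5 + 5 + 3 = 97 GB.
Lower bound: ⌈97/20⌉ = 5 hosts.
A packing using 6 hosts:
  host 1: 16 + 3 = 19
  host 2: 16 = 16
  host 3: 15 + 5 = 20
  host 4: 11 + 8 = 19
  host 5: 7 + 6 + 5 = 18
  host 6: 5 = 5
No arrangement into 5 hosts stays within capacity, so 6 is optimal.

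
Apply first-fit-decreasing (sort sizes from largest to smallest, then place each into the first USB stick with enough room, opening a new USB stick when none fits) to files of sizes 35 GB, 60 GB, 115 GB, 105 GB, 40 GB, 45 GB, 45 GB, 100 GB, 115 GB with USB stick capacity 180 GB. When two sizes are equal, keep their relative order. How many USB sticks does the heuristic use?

4

Sorted descending: 115, 115, 105, 100, 60, 45, 45, 40, 35.
  115 → USB stick 1 (new)  [load 115/180]
  115 → USB stick 2 (new)  [load 115/180]
  105 → USB stick 3 (new)  [load 105/180]
  100 → USB stick 4 (new)  [load 100/180]
  60 → USB stick 1  [load 175/180]
  45 → USB stick 2  [load 160/180]
  45 → USB stick 3  [load 150/180]
  40 → USB stick 4  [load 140/180]
  35 → USB stick 4  [load 175/180]
4 USB sticks opened.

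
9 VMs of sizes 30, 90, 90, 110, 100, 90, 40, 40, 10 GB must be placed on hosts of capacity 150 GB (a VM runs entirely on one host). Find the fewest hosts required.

5

Total = 110 + 100 + 90 + 90 + 90 + 40 + 40 + 30 + 10 = 600 GB.
Lower bound: ⌈600/150⌉ = 4 hosts.
Also, 5 VMs each exceed 75 GB, and no two of those can share a host, so at least 5 hosts are needed.
A packing using 5 hosts:
  host 1: 110 + 40 = 150
  host 2: 100 + 40 + 10 = 150
  host 3: 90 + 30 = 120
  host 4: 90 = 90
  host 5: 90 = 90
This matches the lower bound, so 5 is optimal.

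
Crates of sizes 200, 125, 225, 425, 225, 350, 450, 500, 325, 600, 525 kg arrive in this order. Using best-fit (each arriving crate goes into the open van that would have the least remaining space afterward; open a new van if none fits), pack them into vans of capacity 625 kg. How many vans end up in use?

8

  200 → van 1 (new)  [load 200/625]
  125 → van 1  [load 325/625]
  225 → van 1  [load 550/625]
  425 → van 2 (new)  [load 425/625]
  225 → van 3 (new)  [load 225/625]
  350 → van 3  [load 575/625]
  450 → van 4 (new)  [load 450/625]
  500 → van 5 (new)  [load 500/625]
  325 → van 6 (new)  [load 325/625]
  600 → van 7 (new)  [load 600/625]
  525 → van 8 (new)  [load 525/625]
8 vans opened.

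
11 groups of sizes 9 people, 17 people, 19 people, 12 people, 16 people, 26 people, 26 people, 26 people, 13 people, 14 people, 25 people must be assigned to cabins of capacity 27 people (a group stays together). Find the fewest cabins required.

9

Total = 26 + 26 + 26 + 25 + 19 + 17 + 16 + 14 + 13 + 12 + 9 = 203 people.
Lower bound: ⌈203/27⌉ = 8 cabins.
A packing using 9 cabins:
  cabin 1: 26 = 26
  cabin 2: 26 = 26
  cabin 3: 26 = 26
  cabin 4: 25 = 25
  cabin 5: 19 = 19
  cabin 6: 17 + 9 = 26
  cabin 7: 16 = 16
  cabin 8: 14 + 13 = 27
  cabin 9: 12 = 12
No arrangement into 8 cabins stays within capacity, so 9 is optimal.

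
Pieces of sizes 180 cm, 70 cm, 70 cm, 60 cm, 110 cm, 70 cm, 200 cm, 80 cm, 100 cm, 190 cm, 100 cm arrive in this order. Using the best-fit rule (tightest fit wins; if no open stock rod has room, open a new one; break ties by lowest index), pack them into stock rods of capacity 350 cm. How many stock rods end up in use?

  180 → stock rod 1 (new)  [load 180/350]
  70 → stock rod 1  [load 250/350]
  70 → stock rod 1  [load 320/350]
  60 → stock rod 2 (new)  [load 60/350]
  110 → stock rod 2  [load 170/350]
  70 → stock rod 2  [load 240/350]
  200 → stock rod 3 (new)  [load 200/350]
  80 → stock rod 2  [load 320/350]
  100 → stock rod 3  [load 300/350]
  190 → stock rod 4 (new)  [load 190/350]
  100 → stock rod 4  [load 290/350]
4 stock rods opened.

4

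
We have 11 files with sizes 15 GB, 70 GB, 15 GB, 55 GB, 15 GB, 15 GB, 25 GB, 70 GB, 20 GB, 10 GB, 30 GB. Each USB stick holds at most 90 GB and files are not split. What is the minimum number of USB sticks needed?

4

Total = 70 + 70 + 55 + 30 + 25 + 20 + 15 + 15 + 15 + 15 + 10 = 340 GB.
Lower bound: ⌈340/90⌉ = 4 USB sticks.
A packing using 4 USB sticks:
  USB stick 1: 70 + 20 = 90
  USB stick 2: 70 + 15 = 85
  USB stick 3: 55 + 30 = 85
  USB stick 4: 25 + 15 + 15 + 15 + 10 = 80
This matches the lower bound, so 4 is optimal.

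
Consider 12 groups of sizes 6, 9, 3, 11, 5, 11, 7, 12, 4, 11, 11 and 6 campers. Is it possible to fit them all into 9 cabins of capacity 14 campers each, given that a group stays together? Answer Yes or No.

A valid assignment using 8 cabins:
  cabin 1: 12 = 12
  cabin 2: 11 + 3 = 14
  cabin 3: 11 = 11
  cabin 4: 11 = 11
  cabin 5: 11 = 11
  cabin 6: 9 + 5 = 14
  cabin 7: 7 + 6 = 13
  cabin 8: 6 + 4 = 10
That uses only 8 ≤ 9, so 9 cabins are enough.

Yes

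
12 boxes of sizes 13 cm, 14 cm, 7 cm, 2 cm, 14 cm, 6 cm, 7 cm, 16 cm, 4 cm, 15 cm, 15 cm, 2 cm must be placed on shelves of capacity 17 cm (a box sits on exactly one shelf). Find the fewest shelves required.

Total = 16 + 15 + 15 + 14 + 14 + 13 + 7 + 7 + 6 + 4 + 2 + 2 = 115 cm.
Lower bound: ⌈115/17⌉ = 7 shelves.
A packing using 8 shelves:
  shelf 1: 16 = 16
  shelf 2: 15 + 2 = 17
  shelf 3: 15 + 2 = 17
  shelf 4: 14 = 14
  shelf 5: 14 = 14
  shelf 6: 13 + 4 = 17
  shelf 7: 7 + 7 = 14
  shelf 8: 6 = 6
No arrangement into 7 shelves stays within capacity, so 8 is optimal.

8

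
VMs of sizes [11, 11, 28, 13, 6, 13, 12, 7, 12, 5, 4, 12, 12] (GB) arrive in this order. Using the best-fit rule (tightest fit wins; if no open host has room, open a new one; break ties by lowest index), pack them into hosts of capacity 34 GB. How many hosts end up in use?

  11 → host 1 (new)  [load 11/34]
  11 → host 1  [load 22/34]
  28 → host 2 (new)  [load 28/34]
  13 → host 3 (new)  [load 13/34]
  6 → host 2  [load 34/34]
  13 → host 3  [load 26/34]
  12 → host 1  [load 34/34]
  7 → host 3  [load 33/34]
  12 → host 4 (new)  [load 12/34]
  5 → host 4  [load 17/34]
  4 → host 4  [load 21/34]
  12 → host 4  [load 33/34]
  12 → host 5 (new)  [load 12/34]
5 hosts opened.

5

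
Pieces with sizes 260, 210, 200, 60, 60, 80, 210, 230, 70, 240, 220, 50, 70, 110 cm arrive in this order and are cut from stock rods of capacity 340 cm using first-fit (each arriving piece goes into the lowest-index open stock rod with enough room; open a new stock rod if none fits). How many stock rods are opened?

7

  260 → stock rod 1 (new)  [load 260/340]
  210 → stock rod 2 (new)  [load 210/340]
  200 → stock rod 3 (new)  [load 200/340]
  60 → stock rod 1  [load 320/340]
  60 → stock rod 2  [load 270/340]
  80 → stock rod 3  [load 280/340]
  210 → stock rod 4 (new)  [load 210/340]
  230 → stock rod 5 (new)  [load 230/340]
  70 → stock rod 2  [load 340/340]
  240 → stock rod 6 (new)  [load 240/340]
  220 → stock rod 7 (new)  [load 220/340]
  50 → stock rod 3  [load 330/340]
  70 → stock rod 4  [load 280/340]
  110 → stock rod 5  [load 340/340]
7 stock rods opened.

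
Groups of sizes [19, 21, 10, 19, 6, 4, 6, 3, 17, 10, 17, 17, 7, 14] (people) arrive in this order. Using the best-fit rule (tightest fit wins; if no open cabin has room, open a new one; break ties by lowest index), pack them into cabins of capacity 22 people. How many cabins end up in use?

9

  19 → cabin 1 (new)  [load 19/22]
  21 → cabin 2 (new)  [load 21/22]
  10 → cabin 3 (new)  [load 10/22]
  19 → cabin 4 (new)  [load 19/22]
  6 → cabin 3  [load 16/22]
  4 → cabin 3  [load 20/22]
  6 → cabin 5 (new)  [load 6/22]
  3 → cabin 1  [load 22/22]
  17 → cabin 6 (new)  [load 17/22]
  10 → cabin 5  [load 16/22]
  17 → cabin 7 (new)  [load 17/22]
  17 → cabin 8 (new)  [load 17/22]
  7 → cabin 9 (new)  [load 7/22]
  14 → cabin 9  [load 21/22]
9 cabins opened.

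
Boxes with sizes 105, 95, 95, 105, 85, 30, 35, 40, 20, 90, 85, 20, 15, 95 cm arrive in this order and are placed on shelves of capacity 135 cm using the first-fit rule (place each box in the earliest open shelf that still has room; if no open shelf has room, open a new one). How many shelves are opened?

8

  105 → shelf 1 (new)  [load 105/135]
  95 → shelf 2 (new)  [load 95/135]
  95 → shelf 3 (new)  [load 95/135]
  105 → shelf 4 (new)  [load 105/135]
  85 → shelf 5 (new)  [load 85/135]
  30 → shelf 1  [load 135/135]
  35 → shelf 2  [load 130/135]
  40 → shelf 3  [load 135/135]
  20 → shelf 4  [load 125/135]
  90 → shelf 6 (new)  [load 90/135]
  85 → shelf 7 (new)  [load 85/135]
  20 → shelf 5  [load 105/135]
  15 → shelf 5  [load 120/135]
  95 → shelf 8 (new)  [load 95/135]
8 shelves opened.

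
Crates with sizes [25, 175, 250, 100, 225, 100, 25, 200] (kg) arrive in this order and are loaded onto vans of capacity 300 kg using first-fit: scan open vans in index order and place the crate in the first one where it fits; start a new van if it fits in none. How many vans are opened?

  25 → van 1 (new)  [load 25/300]
  175 → van 1  [load 200/300]
  250 → van 2 (new)  [load 250/300]
  100 → van 1  [load 300/300]
  225 → van 3 (new)  [load 225/300]
  100 → van 4 (new)  [load 100/300]
  25 → van 2  [load 275/300]
  200 → van 4  [load 300/300]
4 vans opened.

4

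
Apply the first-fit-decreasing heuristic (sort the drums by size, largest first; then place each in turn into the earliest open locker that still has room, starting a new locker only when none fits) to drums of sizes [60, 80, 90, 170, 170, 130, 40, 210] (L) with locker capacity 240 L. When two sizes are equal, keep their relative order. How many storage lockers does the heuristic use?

5

Sorted descending: 210, 170, 170, 130, 90, 80, 60, 40.
  210 → locker 1 (new)  [load 210/240]
  170 → locker 2 (new)  [load 170/240]
  170 → locker 3 (new)  [load 170/240]
  130 → locker 4 (new)  [load 130/240]
  90 → locker 4  [load 220/240]
  80 → locker 5 (new)  [load 80/240]
  60 → locker 2  [load 230/240]
  40 → locker 3  [load 210/240]
5 storage lockers opened.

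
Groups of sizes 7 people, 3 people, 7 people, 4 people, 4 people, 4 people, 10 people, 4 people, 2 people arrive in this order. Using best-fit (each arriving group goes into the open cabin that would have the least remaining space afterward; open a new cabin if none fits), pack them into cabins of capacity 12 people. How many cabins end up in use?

4

  7 → cabin 1 (new)  [load 7/12]
  3 → cabin 1  [load 10/12]
  7 → cabin 2 (new)  [load 7/12]
  4 → cabin 2  [load 11/12]
  4 → cabin 3 (new)  [load 4/12]
  4 → cabin 3  [load 8/12]
  10 → cabin 4 (new)  [load 10/12]
  4 → cabin 3  [load 12/12]
  2 → cabin 1  [load 12/12]
4 cabins opened.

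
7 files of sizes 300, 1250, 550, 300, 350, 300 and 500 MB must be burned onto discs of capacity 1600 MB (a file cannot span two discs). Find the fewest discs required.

Total = 1250 + 550 + 500 + 350 + 300 + 300 + 300 = 3550 MB.
Lower bound: ⌈3550/1600⌉ = 3 discs.
A packing using 3 discs:
  disc 1: 1250 + 350 = 1600
  disc 2: 550 + 500 + 300 = 1350
  disc 3: 300 + 300 = 600
This matches the lower bound, so 3 is optimal.

3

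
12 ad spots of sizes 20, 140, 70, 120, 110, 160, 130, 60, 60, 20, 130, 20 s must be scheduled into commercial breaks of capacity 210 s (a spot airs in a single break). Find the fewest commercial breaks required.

6

Total = 160 + 140 + 130 + 130 + 120 + 110 + 70 + 60 + 60 + 20 + 20 + 20 = 1040 s.
Lower bound: ⌈1040/210⌉ = 5 commercial breaks.
Also, 6 ad spots each exceed 105 s, and no two of those can share a break, so at least 6 commercial breaks are needed.
A packing using 6 commercial breaks:
  break 1: 160 + 20 + 20 = 200
  break 2: 140 + 70 = 210
  break 3: 130 + 60 + 20 = 210
  break 4: 130 + 60 = 190
  break 5: 120 = 120
  break 6: 110 = 110
This matches the lower bound, so 6 is optimal.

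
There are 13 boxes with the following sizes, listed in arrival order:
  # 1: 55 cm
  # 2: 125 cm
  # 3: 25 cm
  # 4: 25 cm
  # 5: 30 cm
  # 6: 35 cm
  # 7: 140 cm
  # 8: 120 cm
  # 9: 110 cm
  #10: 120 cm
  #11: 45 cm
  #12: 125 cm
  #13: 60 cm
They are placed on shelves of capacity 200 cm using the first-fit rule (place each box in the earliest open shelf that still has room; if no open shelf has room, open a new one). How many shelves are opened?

  55 → shelf 1 (new)  [load 55/200]
  125 → shelf 1  [load 180/200]
  25 → shelf 2 (new)  [load 25/200]
  25 → shelf 2  [load 50/200]
  30 → shelf 2  [load 80/200]
  35 → shelf 2  [load 115/200]
  140 → shelf 3 (new)  [load 140/200]
  120 → shelf 4 (new)  [load 120/200]
  110 → shelf 5 (new)  [load 110/200]
  120 → shelf 6 (new)  [load 120/200]
  45 → shelf 2  [load 160/200]
  125 → shelf 7 (new)  [load 125/200]
  60 → shelf 3  [load 200/200]
7 shelves opened.

7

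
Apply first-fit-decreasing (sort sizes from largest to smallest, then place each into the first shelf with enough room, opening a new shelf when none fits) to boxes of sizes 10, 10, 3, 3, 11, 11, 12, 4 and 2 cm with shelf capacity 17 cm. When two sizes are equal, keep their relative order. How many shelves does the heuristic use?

Sorted descending: 12, 11, 11, 10, 10, 4, 3, 3, 2.
  12 → shelf 1 (new)  [load 12/17]
  11 → shelf 2 (new)  [load 11/17]
  11 → shelf 3 (new)  [load 11/17]
  10 → shelf 4 (new)  [load 10/17]
  10 → shelf 5 (new)  [load 10/17]
  4 → shelf 1  [load 16/17]
  3 → shelf 2  [load 14/17]
  3 → shelf 2  [load 17/17]
  2 → shelf 3  [load 13/17]
5 shelves opened.

5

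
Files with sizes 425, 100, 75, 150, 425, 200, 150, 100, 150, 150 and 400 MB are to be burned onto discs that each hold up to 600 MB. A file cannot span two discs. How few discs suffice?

4

Total = 425 + 425 + 400 + 200 + 150 + 150 + 150 + 150 + 100 + 100 + 75 = 2325 MB.
Lower bound: ⌈2325/600⌉ = 4 discs.
A packing using 4 discs:
  disc 1: 425 + 150 = 575
  disc 2: 425 + 150 = 575
  disc 3: 400 + 200 = 600
  disc 4: 150 + 150 + 100 + 100 + 75 = 575
This matches the lower bound, so 4 is optimal.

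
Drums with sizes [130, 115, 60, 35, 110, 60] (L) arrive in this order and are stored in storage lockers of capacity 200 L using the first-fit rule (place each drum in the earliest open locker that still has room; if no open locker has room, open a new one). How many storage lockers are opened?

3

  130 → locker 1 (new)  [load 130/200]
  115 → locker 2 (new)  [load 115/200]
  60 → locker 1  [load 190/200]
  35 → locker 2  [load 150/200]
  110 → locker 3 (new)  [load 110/200]
  60 → locker 3  [load 170/200]
3 storage lockers opened.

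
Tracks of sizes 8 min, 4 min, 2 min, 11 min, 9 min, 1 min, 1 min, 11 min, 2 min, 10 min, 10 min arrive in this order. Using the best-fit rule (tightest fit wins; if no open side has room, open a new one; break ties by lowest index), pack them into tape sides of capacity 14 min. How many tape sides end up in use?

  8 → side 1 (new)  [load 8/14]
  4 → side 1  [load 12/14]
  2 → side 1  [load 14/14]
  11 → side 2 (new)  [load 11/14]
  9 → side 3 (new)  [load 9/14]
  1 → side 2  [load 12/14]
  1 → side 2  [load 13/14]
  11 → side 4 (new)  [load 11/14]
  2 → side 4  [load 13/14]
  10 → side 5 (new)  [load 10/14]
  10 → side 6 (new)  [load 10/14]
6 tape sides opened.

6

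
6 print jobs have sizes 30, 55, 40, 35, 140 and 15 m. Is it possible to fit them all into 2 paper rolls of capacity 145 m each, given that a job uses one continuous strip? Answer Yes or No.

No

Total = 315 m; ⌈315/145⌉ = 3.
At least 3 paper rolls are required, but only 2 are allowed.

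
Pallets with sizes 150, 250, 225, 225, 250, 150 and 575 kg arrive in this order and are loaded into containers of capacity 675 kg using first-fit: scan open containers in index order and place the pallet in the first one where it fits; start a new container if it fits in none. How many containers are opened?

  150 → container 1 (new)  [load 150/675]
  250 → container 1  [load 400/675]
  225 → container 1  [load 625/675]
  225 → container 2 (new)  [load 225/675]
  250 → container 2  [load 475/675]
  150 → container 2  [load 625/675]
  575 → container 3 (new)  [load 575/675]
3 containers opened.

3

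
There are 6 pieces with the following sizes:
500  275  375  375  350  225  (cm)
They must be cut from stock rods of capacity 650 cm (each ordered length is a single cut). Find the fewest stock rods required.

4

Total = 500 + 375 + 375 + 350 + 275 + 225 = 2100 cm.
Lower bound: ⌈2100/650⌉ = 4 stock rods.
A packing using 4 stock rods:
  stock rod 1: 500 = 500
  stock rod 2: 375 + 275 = 650
  stock rod 3: 375 + 225 = 600
  stock rod 4: 350 = 350
This matches the lower bound, so 4 is optimal.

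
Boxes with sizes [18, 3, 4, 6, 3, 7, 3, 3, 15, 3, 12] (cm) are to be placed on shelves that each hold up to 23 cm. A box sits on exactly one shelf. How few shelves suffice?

4

Total = 18 + 15 + 12 + 7 + 6 + 4 + 3 + 3 + 3 + 3 + 3 = 77 cm.
Lower bound: ⌈77/23⌉ = 4 shelves.
A packing using 4 shelves:
  shelf 1: 18 + 4 = 22
  shelf 2: 15 + 7 = 22
  shelf 3: 12 + 6 + 3 = 21
  shelf 4: 3 + 3 + 3 + 3 = 12
This matches the lower bound, so 4 is optimal.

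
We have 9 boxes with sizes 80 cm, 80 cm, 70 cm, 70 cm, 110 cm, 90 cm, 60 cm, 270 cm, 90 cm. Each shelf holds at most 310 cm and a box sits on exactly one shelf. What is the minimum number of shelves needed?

4

Total = 270 + 110 + 90 + 90 + 80 + 80 + 70 + 70 + 60 = 920 cm.
Lower bound: ⌈920/310⌉ = 3 shelves.
A packing using 4 shelves:
  shelf 1: 270 = 270
  shelf 2: 110 + 90 + 90 = 290
  shelf 3: 80 + 80 + 70 + 70 = 300
  shelf 4: 60 = 60
No arrangement into 3 shelves stays within capacity, so 4 is optimal.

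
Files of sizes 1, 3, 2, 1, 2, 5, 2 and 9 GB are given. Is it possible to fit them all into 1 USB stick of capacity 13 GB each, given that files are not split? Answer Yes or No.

Total = 25 GB; ⌈25/13⌉ = 2.
At least 2 USB sticks are required, but only 1 is allowed.

No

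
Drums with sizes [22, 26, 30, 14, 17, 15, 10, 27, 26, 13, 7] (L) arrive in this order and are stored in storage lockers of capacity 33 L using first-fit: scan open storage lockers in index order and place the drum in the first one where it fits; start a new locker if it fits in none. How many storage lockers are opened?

7

  22 → locker 1 (new)  [load 22/33]
  26 → locker 2 (new)  [load 26/33]
  30 → locker 3 (new)  [load 30/33]
  14 → locker 4 (new)  [load 14/33]
  17 → locker 4  [load 31/33]
  15 → locker 5 (new)  [load 15/33]
  10 → locker 1  [load 32/33]
  27 → locker 6 (new)  [load 27/33]
  26 → locker 7 (new)  [load 26/33]
  13 → locker 5  [load 28/33]
  7 → locker 2  [load 33/33]
7 storage lockers opened.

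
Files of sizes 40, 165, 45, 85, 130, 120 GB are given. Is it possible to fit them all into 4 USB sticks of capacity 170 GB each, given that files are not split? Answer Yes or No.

Yes

A valid assignment using 4 USB sticks:
  USB stick 1: 165 = 165
  USB stick 2: 130 + 40 = 170
  USB stick 3: 120 + 45 = 165
  USB stick 4: 85 = 85
Every load is within 170 GB, so 4 USB sticks suffice.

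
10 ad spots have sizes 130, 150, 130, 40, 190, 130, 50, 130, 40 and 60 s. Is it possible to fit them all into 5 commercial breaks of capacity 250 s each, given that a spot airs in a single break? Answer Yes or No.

No

Total = 1050 s; ⌈1050/250⌉ = 5.
6 ad spots each exceed half the capacity and cannot share a break, forcing at least 6 commercial breaks.
At least 6 commercial breaks are required, but only 5 are allowed.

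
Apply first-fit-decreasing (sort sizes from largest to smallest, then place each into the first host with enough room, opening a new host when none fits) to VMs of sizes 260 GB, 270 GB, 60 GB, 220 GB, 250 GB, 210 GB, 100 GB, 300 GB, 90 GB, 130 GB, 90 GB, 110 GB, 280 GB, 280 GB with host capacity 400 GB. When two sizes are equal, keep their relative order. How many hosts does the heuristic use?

Sorted descending: 300, 280, 280, 270, 260, 250, 220, 210, 130, 110, 100, 90, 90, 60.
  300 → host 1 (new)  [load 300/400]
  280 → host 2 (new)  [load 280/400]
  280 → host 3 (new)  [load 280/400]
  270 → host 4 (new)  [load 270/400]
  260 → host 5 (new)  [load 260/400]
  250 → host 6 (new)  [load 250/400]
  220 → host 7 (new)  [load 220/400]
  210 → host 8 (new)  [load 210/400]
  130 → host 4  [load 400/400]
  110 → host 2  [load 390/400]
  100 → host 1  [load 400/400]
  90 → host 3  [load 370/400]
  90 → host 5  [load 350/400]
  60 → host 6  [load 310/400]
8 hosts opened.

8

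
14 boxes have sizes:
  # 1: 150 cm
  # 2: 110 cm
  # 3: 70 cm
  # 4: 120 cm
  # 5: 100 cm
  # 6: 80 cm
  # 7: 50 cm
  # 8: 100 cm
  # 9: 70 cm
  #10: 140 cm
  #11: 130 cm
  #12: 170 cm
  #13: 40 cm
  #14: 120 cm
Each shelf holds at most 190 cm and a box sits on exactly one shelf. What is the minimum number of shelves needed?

9

Total = 170 + 150 + 140 + 130 + 120 + 120 + 110 + 100 + 100 + 80 + 70 + 70 + 50 + 40 = 1450 cm.
Lower bound: ⌈1450/190⌉ = 8 shelves.
Also, 9 boxes each exceed 95 cm, and no two of those can share a shelf, so at least 9 shelves are needed.
A packing using 9 shelves:
  shelf 1: 170 = 170
  shelf 2: 150 + 40 = 190
  shelf 3: 140 + 50 = 190
  shelf 4: 130 = 130
  shelf 5: 120 + 70 = 190
  shelf 6: 120 + 70 = 190
  shelf 7: 110 + 80 = 190
  shelf 8: 100 = 100
  shelf 9: 100 = 100
This matches the lower bound, so 9 is optimal.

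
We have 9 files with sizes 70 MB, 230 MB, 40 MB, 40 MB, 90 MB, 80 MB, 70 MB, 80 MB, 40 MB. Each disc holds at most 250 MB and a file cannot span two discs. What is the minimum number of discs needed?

4

Total = 230 + 90 + 80 + 80 + 70 + 70 + 40 + 40 + 40 = 740 MB.
Lower bound: ⌈740/250⌉ = 3 discs.
A packing using 4 discs:
  disc 1: 230 = 230
  disc 2: 90 + 80 + 80 = 250
  disc 3: 70 + 70 + 40 + 40 = 220
  disc 4: 40 = 40
No arrangement into 3 discs stays within capacity, so 4 is optimal.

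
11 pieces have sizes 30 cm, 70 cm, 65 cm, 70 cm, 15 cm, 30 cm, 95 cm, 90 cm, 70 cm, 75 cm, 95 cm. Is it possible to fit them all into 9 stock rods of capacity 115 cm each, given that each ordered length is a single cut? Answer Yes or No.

Yes

A valid assignment using 8 stock rods:
  stock rod 1: 95 + 15 = 110
  stock rod 2: 95 = 95
  stock rod 3: 90 = 90
  stock rod 4: 75 + 30 = 105
  stock rod 5: 70 + 30 = 100
  stock rod 6: 70 = 70
  stock rod 7: 70 = 70
  stock rod 8: 65 = 65
That uses only 8 ≤ 9, so 9 stock rods are enough.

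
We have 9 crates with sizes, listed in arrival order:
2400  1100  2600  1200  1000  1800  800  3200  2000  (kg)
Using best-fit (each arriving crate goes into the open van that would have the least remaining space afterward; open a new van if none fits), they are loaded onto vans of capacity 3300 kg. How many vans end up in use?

6

  2400 → van 1 (new)  [load 2400/3300]
  1100 → van 2 (new)  [load 1100/3300]
  2600 → van 3 (new)  [load 2600/3300]
  1200 → van 2  [load 2300/3300]
  1000 → van 2  [load 3300/3300]
  1800 → van 4 (new)  [load 1800/3300]
  800 → van 1  [load 3200/3300]
  3200 → van 5 (new)  [load 3200/3300]
  2000 → van 6 (new)  [load 2000/3300]
6 vans opened.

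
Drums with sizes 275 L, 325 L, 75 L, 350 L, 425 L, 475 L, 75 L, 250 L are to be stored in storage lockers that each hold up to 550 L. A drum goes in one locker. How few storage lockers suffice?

5

Total = 475 + 425 + 350 + 325 + 275 + 250 + 75 + 75 = 2250 L.
Lower bound: ⌈2250/550⌉ = 5 storage lockers.
A packing using 5 storage lockers:
  locker 1: 475 + 75 = 550
  locker 2: 425 + 75 = 500
  locker 3: 350 = 350
  locker 4: 325 = 325
  locker 5: 275 + 250 = 525
This matches the lower bound, so 5 is optimal.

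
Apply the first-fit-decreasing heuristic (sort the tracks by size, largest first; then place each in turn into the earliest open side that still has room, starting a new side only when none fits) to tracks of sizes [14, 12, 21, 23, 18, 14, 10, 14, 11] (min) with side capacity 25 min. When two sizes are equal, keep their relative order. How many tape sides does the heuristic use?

Sorted descending: 23, 21, 18, 14, 14, 14, 12, 11, 10.
  23 → side 1 (new)  [load 23/25]
  21 → side 2 (new)  [load 21/25]
  18 → side 3 (new)  [load 18/25]
  14 → side 4 (new)  [load 14/25]
  14 → side 5 (new)  [load 14/25]
  14 → side 6 (new)  [load 14/25]
  12 → side 7 (new)  [load 12/25]
  11 → side 4  [load 25/25]
  10 → side 5  [load 24/25]
7 tape sides opened.

7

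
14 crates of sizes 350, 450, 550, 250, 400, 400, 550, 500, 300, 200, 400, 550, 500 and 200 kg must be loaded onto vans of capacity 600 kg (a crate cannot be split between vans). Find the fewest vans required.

11

Total = 550 + 550 + 550 + 500 + 500 + 450 + 400 + 400 + 400 + 350 + 300 + 250 + 200 + 200 = 5600 kg.
Lower bound: ⌈5600/600⌉ = 10 vans.
A packing using 11 vans:
  van 1: 550 = 550
  van 2: 550 = 550
  van 3: 550 = 550
  van 4: 500 = 500
  van 5: 500 = 500
  van 6: 450 = 450
  van 7: 400 + 200 = 600
  van 8: 400 + 200 = 600
  van 9: 400 = 400
  van 10: 350 + 250 = 600
  van 11: 300 = 300
No arrangement into 10 vans stays within capacity, so 11 is optimal.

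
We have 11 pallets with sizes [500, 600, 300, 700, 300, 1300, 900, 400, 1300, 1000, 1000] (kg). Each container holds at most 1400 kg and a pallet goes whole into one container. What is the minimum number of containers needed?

7

Total = 1300 + 1300 + 1000 + 1000 + 900 + 700 + 600 + 500 + 400 + 300 + 300 = 8300 kg.
Lower bound: ⌈8300/1400⌉ = 6 containers.
A packing using 7 containers:
  container 1: 1300 = 1300
  container 2: 1300 = 1300
  container 3: 1000 + 400 = 1400
  container 4: 1000 + 300 = 1300
  container 5: 900 + 500 = 1400
  container 6: 700 + 600 = 1300
  container 7: 300 = 300
No arrangement into 6 containers stays within capacity, so 7 is optimal.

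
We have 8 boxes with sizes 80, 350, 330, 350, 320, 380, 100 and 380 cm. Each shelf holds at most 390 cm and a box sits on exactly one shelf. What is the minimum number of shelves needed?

Total = 380 + 380 + 350 + 350 + 330 + 320 + 100 + 80 = 2290 cm.
Lower bound: ⌈2290/390⌉ = 6 shelves.
A packing using 7 shelves:
  shelf 1: 380 = 380
  shelf 2: 380 = 380
  shelf 3: 350 = 350
  shelf 4: 350 = 350
  shelf 5: 330 = 330
  shelf 6: 320 = 320
  shelf 7: 100 + 80 = 180
No arrangement into 6 shelves stays within capacity, so 7 is optimal.

7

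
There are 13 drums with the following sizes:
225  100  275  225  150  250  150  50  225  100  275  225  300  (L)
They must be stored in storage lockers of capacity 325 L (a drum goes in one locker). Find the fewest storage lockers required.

9

Total = 300 + 275 + 275 + 250 + 225 + 225 + 225 + 225 + 150 + 150 + 100 + 100 + 50 = 2550 L.
Lower bound: ⌈2550/325⌉ = 8 storage lockers.
A packing using 9 storage lockers:
  locker 1: 300 = 300
  locker 2: 275 + 50 = 325
  locker 3: 275 = 275
  locker 4: 250 = 250
  locker 5: 225 + 100 = 325
  locker 6: 225 + 100 = 325
  locker 7: 225 = 225
  locker 8: 225 = 225
  locker 9: 150 + 150 = 300
No arrangement into 8 storage lockers stays within capacity, so 9 is optimal.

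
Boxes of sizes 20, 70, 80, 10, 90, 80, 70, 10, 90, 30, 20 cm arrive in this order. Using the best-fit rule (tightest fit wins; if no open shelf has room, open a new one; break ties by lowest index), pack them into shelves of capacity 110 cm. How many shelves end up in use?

  20 → shelf 1 (new)  [load 20/110]
  70 → shelf 1  [load 90/110]
  80 → shelf 2 (new)  [load 80/110]
  10 → shelf 1  [load 100/110]
  90 → shelf 3 (new)  [load 90/110]
  80 → shelf 4 (new)  [load 80/110]
  70 → shelf 5 (new)  [load 70/110]
  10 → shelf 1  [load 110/110]
  90 → shelf 6 (new)  [load 90/110]
  30 → shelf 2  [load 110/110]
  20 → shelf 3  [load 110/110]
6 shelves opened.

6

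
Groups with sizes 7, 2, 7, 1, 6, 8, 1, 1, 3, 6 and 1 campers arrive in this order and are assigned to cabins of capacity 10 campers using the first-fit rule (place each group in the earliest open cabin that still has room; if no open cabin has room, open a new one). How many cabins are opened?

  7 → cabin 1 (new)  [load 7/10]
  2 → cabin 1  [load 9/10]
  7 → cabin 2 (new)  [load 7/10]
  1 → cabin 1  [load 10/10]
  6 → cabin 3 (new)  [load 6/10]
  8 → cabin 4 (new)  [load 8/10]
  1 → cabin 2  [load 8/10]
  1 → cabin 2  [load 9/10]
  3 → cabin 3  [load 9/10]
  6 → cabin 5 (new)  [load 6/10]
  1 → cabin 2  [load 10/10]
5 cabins opened.

5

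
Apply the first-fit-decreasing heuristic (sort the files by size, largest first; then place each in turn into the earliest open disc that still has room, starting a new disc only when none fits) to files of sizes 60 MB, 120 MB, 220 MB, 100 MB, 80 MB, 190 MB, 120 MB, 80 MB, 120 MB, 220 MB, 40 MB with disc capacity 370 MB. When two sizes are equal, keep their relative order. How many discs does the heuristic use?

4

Sorted descending: 220, 220, 190, 120, 120, 120, 100, 80, 80, 60, 40.
  220 → disc 1 (new)  [load 220/370]
  220 → disc 2 (new)  [load 220/370]
  190 → disc 3 (new)  [load 190/370]
  120 → disc 1  [load 340/370]
  120 → disc 2  [load 340/370]
  120 → disc 3  [load 310/370]
  100 → disc 4 (new)  [load 100/370]
  80 → disc 4  [load 180/370]
  80 → disc 4  [load 260/370]
  60 → disc 3  [load 370/370]
  40 → disc 4  [load 300/370]
4 discs opened.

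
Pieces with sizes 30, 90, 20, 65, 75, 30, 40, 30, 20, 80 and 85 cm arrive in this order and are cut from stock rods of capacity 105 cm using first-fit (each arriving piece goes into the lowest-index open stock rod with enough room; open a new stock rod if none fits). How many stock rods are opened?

  30 → stock rod 1 (new)  [load 30/105]
  90 → stock rod 2 (new)  [load 90/105]
  20 → stock rod 1  [load 50/105]
  65 → stock rod 3 (new)  [load 65/105]
  75 → stock rod 4 (new)  [load 75/105]
  30 → stock rod 1  [load 80/105]
  40 → stock rod 3  [load 105/105]
  30 → stock rod 4  [load 105/105]
  20 → stock rod 1  [load 100/105]
  80 → stock rod 5 (new)  [load 80/105]
  85 → stock rod 6 (new)  [load 85/105]
6 stock rods opened.

6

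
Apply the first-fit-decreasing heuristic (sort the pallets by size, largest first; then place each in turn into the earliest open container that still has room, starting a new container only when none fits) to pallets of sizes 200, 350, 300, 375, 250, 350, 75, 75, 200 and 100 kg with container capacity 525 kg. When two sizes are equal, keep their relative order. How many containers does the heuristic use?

Sorted descending: 375, 350, 350, 300, 250, 200, 200, 100, 75, 75.
  375 → container 1 (new)  [load 375/525]
  350 → container 2 (new)  [load 350/525]
  350 → container 3 (new)  [load 350/525]
  300 → container 4 (new)  [load 300/525]
  250 → container 5 (new)  [load 250/525]
  200 → container 4  [load 500/525]
  200 → container 5  [load 450/525]
  100 → container 1  [load 475/525]
  75 → container 2  [load 425/525]
  75 → container 2  [load 500/525]
5 containers opened.

5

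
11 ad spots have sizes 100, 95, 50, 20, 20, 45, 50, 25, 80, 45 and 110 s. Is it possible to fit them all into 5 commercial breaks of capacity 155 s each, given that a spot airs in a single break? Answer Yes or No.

A valid assignment using 5 commercial breaks:
  break 1: 110 + 45 = 155
  break 2: 100 + 50 = 150
  break 3: 95 + 50 = 145
  break 4: 80 + 45 + 25 = 150
  break 5: 20 + 20 = 40
Every load is within 155 s, so 5 commercial breaks suffice.

Yes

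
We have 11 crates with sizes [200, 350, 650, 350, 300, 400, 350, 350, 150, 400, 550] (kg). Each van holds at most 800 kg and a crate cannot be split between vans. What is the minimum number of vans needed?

6

Total = 650 + 550 + 400 + 400 + 350 + 350 + 350 + 350 + 300 + 200 + 150 = 4050 kg.
Lower bound: ⌈4050/800⌉ = 6 vans.
A packing using 6 vans:
  van 1: 650 + 150 = 800
  van 2: 550 + 200 = 750
  van 3: 400 + 400 = 800
  van 4: 350 + 350 = 700
  van 5: 350 + 350 = 700
  van 6: 300 = 300
This matches the lower bound, so 6 is optimal.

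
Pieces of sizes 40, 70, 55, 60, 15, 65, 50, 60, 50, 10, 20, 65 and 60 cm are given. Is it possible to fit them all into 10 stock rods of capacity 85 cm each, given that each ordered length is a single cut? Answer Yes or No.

Yes

A valid assignment using 10 stock rods:
  stock rod 1: 70 + 15 = 85
  stock rod 2: 65 + 20 = 85
  stock rod 3: 65 + 10 = 75
  stock rod 4: 60 = 60
  stock rod 5: 60 = 60
  stock rod 6: 60 = 60
  stock rod 7: 55 = 55
  stock rod 8: 50 = 50
  stock rod 9: 50 = 50
  stock rod 10: 40 = 40
Every load is within 85 cm, so 10 stock rods suffice.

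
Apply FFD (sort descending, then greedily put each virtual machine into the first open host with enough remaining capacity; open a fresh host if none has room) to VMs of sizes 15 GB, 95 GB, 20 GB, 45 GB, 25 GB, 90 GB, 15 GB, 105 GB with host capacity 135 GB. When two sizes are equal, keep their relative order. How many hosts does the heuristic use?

4

Sorted descending: 105, 95, 90, 45, 25, 20, 15, 15.
  105 → host 1 (new)  [load 105/135]
  95 → host 2 (new)  [load 95/135]
  90 → host 3 (new)  [load 90/135]
  45 → host 3  [load 135/135]
  25 → host 1  [load 130/135]
  20 → host 2  [load 115/135]
  15 → host 2  [load 130/135]
  15 → host 4 (new)  [load 15/135]
4 hosts opened.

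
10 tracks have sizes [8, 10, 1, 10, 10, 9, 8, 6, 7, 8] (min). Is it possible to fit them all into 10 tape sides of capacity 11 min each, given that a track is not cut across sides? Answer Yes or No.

A valid assignment using 9 tape sides:
  side 1: 10 + 1 = 11
  side 2: 10 = 10
  side 3: 10 = 10
  side 4: 9 = 9
  side 5: 8 = 8
  side 6: 8 = 8
  side 7: 8 = 8
  side 8: 7 = 7
  side 9: 6 = 6
That uses only 9 ≤ 10, so 10 tape sides are enough.

Yes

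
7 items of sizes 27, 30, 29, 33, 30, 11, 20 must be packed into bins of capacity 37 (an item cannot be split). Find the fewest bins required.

6

Total = 33 + 30 + 30 + 29 + 27 + 20 + 11 = 180.
Lower bound: ⌈180/37⌉ = 5 bins.
Also, 6 items each exceed 37/2, and no two of those can share a bin, so at least 6 bins are needed.
A packing using 6 bins:
  bin 1: 33 = 33
  bin 2: 30 = 30
  bin 3: 30 = 30
  bin 4: 29 = 29
  bin 5: 27 = 27
  bin 6: 20 + 11 = 31
This matches the lower bound, so 6 is optimal.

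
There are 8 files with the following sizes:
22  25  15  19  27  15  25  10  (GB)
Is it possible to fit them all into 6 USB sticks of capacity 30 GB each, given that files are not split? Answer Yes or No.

A valid assignment using 6 USB sticks:
  USB stick 1: 27 = 27
  USB stick 2: 25 = 25
  USB stick 3: 25 = 25
  USB stick 4: 22 = 22
  USB stick 5: 19 + 10 = 29
  USB stick 6: 15 + 15 = 30
Every load is within 30 GB, so 6 USB sticks suffice.

Yes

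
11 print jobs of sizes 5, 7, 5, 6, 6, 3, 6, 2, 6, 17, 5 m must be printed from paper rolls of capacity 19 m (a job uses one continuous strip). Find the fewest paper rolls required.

4

Total = 17 + 7 + 6 + 6 + 6 + 6 + 5 + 5 + 5 + 3 + 2 = 68 m.
Lower bound: ⌈68/19⌉ = 4 paper rolls.
A packing using 4 paper rolls:
  roll 1: 17 + 2 = 19
  roll 2: 7 + 6 + 6 = 19
  roll 3: 6 + 6 + 5 = 17
  roll 4: 5 + 5 + 3 = 13
This matches the lower bound, so 4 is optimal.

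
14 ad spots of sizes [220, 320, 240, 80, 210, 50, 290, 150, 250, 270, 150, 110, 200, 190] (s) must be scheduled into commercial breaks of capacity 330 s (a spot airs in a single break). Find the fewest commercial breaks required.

10

Total = 320 + 290 + 270 + 250 + 240 + 220 + 210 + 200 + 190 + 150 + 150 + 110 + 80 + 50 = 2730 s.
Lower bound: ⌈2730/330⌉ = 9 commercial breaks.
A packing using 10 commercial breaks:
  break 1: 320 = 320
  break 2: 290 = 290
  break 3: 270 + 50 = 320
  break 4: 250 + 80 = 330
  break 5: 240 = 240
  break 6: 220 + 110 = 330
  break 7: 210 = 210
  break 8: 200 = 200
  break 9: 190 = 190
  break 10: 150 + 150 = 300
No arrangement into 9 commercial breaks stays within capacity, so 10 is optimal.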